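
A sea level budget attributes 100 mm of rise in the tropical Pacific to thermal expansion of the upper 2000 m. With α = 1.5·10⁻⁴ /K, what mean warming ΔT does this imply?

0.33 K

ΔT = Δh/(αH) = 0.1 / (1.5×10⁻⁴ × 2000) ≈ 0.3333 K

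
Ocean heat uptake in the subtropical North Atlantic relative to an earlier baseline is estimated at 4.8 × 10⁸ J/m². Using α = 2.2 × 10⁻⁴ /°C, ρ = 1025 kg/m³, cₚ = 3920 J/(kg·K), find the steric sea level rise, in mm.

26.3 mm of thermosteric rise

Δh = αQ/(ρcₚ) = 2.2×10⁻⁴ × 4.8×10⁸ / (1025 × 3920) ≈ 0.026282 m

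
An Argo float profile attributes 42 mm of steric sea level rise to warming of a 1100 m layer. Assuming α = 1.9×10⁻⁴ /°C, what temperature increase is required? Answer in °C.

ΔT = Δh/(αH) = 0.042 / (1.9×10⁻⁴ × 1100) ≈ 0.2010 °C

ΔT ≈ 0.20 °C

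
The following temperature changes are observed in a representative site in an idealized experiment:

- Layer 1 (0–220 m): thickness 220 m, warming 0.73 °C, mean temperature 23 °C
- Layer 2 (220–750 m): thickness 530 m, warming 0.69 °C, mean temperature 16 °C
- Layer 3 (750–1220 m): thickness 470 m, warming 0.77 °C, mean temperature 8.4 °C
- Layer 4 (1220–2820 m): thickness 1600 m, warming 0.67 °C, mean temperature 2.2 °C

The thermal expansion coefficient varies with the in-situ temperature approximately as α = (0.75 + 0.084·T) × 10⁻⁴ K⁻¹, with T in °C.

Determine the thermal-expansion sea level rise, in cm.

Δh ≈ 27.3 cm

Layer 1: α = (0.75 + 0.084×23)×10⁻⁴ = 2.682×10⁻⁴ K⁻¹
Layer 2: α = (0.75 + 0.084×16)×10⁻⁴ = 2.094×10⁻⁴ K⁻¹
Layer 3: α = (0.75 + 0.084×8.4)×10⁻⁴ = 1.4556×10⁻⁴ K⁻¹
Layer 4: α = (0.75 + 0.084×2.2)×10⁻⁴ = 0.9348×10⁻⁴ K⁻¹
0–220 m: 0.73 × 2.682×10⁻⁴ × 220 = 0.04307292 m
0.69 × 2.094×10⁻⁴ × 530 = 0.07657758 m
1.4556×10⁻⁴ × 0.77 × 470 = 0.052678164 m
1220–2820 m: 0.67 × 1600 × 0.9348×10⁻⁴ = 0.10021056 m
Δh = 0.04307292 + 0.07657758 + 0.052678164 + 0.10021056 = 0.272539224 m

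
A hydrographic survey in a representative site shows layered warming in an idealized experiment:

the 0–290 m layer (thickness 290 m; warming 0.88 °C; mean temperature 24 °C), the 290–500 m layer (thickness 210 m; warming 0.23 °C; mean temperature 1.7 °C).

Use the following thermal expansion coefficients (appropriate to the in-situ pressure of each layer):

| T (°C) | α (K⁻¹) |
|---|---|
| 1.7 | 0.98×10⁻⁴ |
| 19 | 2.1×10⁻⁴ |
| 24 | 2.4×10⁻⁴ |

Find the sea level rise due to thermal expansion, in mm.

Layer 1 at 24 °C → α = 2.4×10⁻⁴ K⁻¹
Layer 2 at 1.7 °C → α = 0.98×10⁻⁴ K⁻¹
Layer 1: 290 × 0.88 × 2.4×10⁻⁴ = 0.061248 m
210 × 0.98×10⁻⁴ × 0.23 = 0.0047334 m
Δh = 0.061248 + 0.0047334 = 0.0659814 m

Δh = 66 mm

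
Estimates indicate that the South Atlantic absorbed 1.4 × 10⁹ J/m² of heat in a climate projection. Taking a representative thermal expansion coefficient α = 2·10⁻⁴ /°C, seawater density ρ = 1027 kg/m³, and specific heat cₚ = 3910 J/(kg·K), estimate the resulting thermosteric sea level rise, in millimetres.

about 69.7 mm

Δh = αQ/(ρcₚ) = 2×10⁻⁴ × 1.4×10⁹ / (1027 × 3910) ≈ 0.069729 m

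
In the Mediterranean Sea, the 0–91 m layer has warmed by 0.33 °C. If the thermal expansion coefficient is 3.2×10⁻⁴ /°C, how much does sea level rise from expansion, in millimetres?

Δh = 9.61 mm

Δh = αΔT·H = 3.2×10⁻⁴ × 0.33 × 91 = 0.0096096 m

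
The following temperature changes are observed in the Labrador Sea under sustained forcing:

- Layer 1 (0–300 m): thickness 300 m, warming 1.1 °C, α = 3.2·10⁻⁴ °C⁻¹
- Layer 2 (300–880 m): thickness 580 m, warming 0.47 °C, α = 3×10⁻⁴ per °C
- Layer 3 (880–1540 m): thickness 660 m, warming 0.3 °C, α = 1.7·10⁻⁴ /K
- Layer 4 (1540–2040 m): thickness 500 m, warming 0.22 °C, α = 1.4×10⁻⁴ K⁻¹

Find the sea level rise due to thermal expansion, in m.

Layer 1: 300 × 1.1 × 3.2×10⁻⁴ = 0.10560 m
Layer 2: 0.47 × 3×10⁻⁴ × 580 = 0.08178 m
Layer 3: 0.3 × 1.7×10⁻⁴ × 660 = 0.03366 m
Layer 4: 1.4×10⁻⁴ × 500 × 0.22 = 0.01540 m
Δh = 0.10560 + 0.08178 + 0.03366 + 0.01540 = 0.23644 m

Δh ≈ 0.236 m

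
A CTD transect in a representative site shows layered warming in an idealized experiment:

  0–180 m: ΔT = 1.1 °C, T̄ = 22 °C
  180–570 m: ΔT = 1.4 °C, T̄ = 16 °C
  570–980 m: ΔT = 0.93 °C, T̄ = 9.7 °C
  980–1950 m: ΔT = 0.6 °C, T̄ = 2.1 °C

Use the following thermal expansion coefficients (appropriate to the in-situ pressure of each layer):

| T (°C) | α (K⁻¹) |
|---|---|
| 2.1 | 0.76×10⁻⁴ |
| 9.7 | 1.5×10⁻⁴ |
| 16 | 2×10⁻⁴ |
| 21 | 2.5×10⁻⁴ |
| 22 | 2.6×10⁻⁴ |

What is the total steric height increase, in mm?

Layer 1 at 22 °C → α = 2.6×10⁻⁴ K⁻¹
Layer 2 at 16 °C → α = 2×10⁻⁴ K⁻¹
Layer 3 at 9.7 °C → α = 1.5×10⁻⁴ K⁻¹
Layer 4 at 2.1 °C → α = 0.76×10⁻⁴ K⁻¹
0–180 m: 2.6×10⁻⁴ × 180 × 1.1 = 0.05148 m
Layer 2: 390 × 1.4 × 2×10⁻⁴ = 0.10920 m
Layer 3: 0.93 × 410 × 1.5×10⁻⁴ = 0.057195 m
970 × 0.6 × 0.76×10⁻⁴ = 0.044232 m
Δh = 0.05148 + 0.10920 + 0.057195 + 0.044232 = 0.262107 m

260 mm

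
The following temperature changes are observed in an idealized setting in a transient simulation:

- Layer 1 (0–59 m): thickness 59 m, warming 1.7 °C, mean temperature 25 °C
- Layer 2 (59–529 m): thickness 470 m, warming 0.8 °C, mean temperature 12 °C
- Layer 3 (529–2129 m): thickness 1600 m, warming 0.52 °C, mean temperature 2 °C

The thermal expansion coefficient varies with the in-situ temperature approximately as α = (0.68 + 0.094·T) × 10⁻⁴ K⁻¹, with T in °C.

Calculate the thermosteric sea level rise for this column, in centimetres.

Layer 1: α = (0.68 + 0.094×25)×10⁻⁴ = 3.03×10⁻⁴ K⁻¹
Layer 2: α = (0.68 + 0.094×12)×10⁻⁴ = 1.808×10⁻⁴ K⁻¹
Layer 3: α = (0.68 + 0.094×2)×10⁻⁴ = 0.868×10⁻⁴ K⁻¹
59 × 3.03×10⁻⁴ × 1.7 = 0.0303909 m
59–529 m: 0.8 × 1.808×10⁻⁴ × 470 = 0.0679808 m
0.52 × 0.868×10⁻⁴ × 1600 = 0.0722176 m
Δh = 0.0303909 + 0.0679808 + 0.0722176 = 0.1705893 m

17.1 cm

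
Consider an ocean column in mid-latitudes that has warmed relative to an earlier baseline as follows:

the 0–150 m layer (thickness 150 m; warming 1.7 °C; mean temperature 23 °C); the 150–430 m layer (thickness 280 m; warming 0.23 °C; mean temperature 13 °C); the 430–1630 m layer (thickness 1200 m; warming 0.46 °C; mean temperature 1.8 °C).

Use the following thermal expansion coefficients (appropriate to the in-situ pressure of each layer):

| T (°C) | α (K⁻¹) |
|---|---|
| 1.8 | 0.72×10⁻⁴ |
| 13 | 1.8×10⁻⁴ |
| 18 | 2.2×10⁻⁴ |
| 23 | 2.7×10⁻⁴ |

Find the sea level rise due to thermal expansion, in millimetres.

Layer 1 at 23 °C → α = 2.7×10⁻⁴ K⁻¹
Layer 2 at 13 °C → α = 1.8×10⁻⁴ K⁻¹
Layer 3 at 1.8 °C → α = 0.72×10⁻⁴ K⁻¹
Layer 1: 1.7 × 2.7×10⁻⁴ × 150 = 0.06885 m
150–430 m: 1.8×10⁻⁴ × 280 × 0.23 = 0.011592 m
430–1630 m: 0.46 × 0.72×10⁻⁴ × 1200 = 0.039744 m
Δh = 0.06885 + 0.011592 + 0.039744 = 0.120186 m

120 mm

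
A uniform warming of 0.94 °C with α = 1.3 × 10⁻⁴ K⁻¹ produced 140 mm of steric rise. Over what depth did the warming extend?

H ≈ 1150 m

H = Δh/(αΔT) = 0.14 / (1.3×10⁻⁴ × 0.94) ≈ 1146 m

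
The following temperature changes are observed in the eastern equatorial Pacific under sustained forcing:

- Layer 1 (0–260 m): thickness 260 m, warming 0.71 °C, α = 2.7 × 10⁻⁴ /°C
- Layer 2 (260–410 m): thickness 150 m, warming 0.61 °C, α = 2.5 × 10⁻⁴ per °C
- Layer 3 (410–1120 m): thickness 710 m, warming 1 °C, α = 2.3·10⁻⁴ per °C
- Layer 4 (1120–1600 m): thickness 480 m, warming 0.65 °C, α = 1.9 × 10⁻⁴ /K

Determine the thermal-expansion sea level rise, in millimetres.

Δh ≈ 295 mm

0–260 m: 2.7×10⁻⁴ × 260 × 0.71 = 0.049842 m
Layer 2: 150 × 0.61 × 2.5×10⁻⁴ = 0.022875 m
Layer 3: 1 × 2.3×10⁻⁴ × 710 = 0.16330 m
1120–1600 m: 1.9×10⁻⁴ × 0.65 × 480 = 0.05928 m
Δh = 0.049842 + 0.022875 + 0.16330 + 0.05928 = 0.295297 m ≈ 295 mm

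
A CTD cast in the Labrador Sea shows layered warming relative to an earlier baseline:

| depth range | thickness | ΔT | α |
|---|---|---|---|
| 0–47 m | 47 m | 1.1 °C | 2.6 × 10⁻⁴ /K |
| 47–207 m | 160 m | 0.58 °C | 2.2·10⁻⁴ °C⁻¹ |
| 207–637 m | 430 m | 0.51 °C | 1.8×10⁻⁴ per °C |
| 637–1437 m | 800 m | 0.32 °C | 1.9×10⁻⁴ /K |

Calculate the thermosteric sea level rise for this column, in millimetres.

Δh ≈ 122 mm

0–47 m: 1.1 × 47 × 2.6×10⁻⁴ = 0.013442 m
Layer 2: 0.58 × 2.2×10⁻⁴ × 160 = 0.020416 m
207–637 m: 1.8×10⁻⁴ × 430 × 0.51 = 0.039474 m
Layer 4: 1.9×10⁻⁴ × 800 × 0.32 = 0.04864 m
Δh = 0.013442 + 0.020416 + 0.039474 + 0.04864 = 0.121972 m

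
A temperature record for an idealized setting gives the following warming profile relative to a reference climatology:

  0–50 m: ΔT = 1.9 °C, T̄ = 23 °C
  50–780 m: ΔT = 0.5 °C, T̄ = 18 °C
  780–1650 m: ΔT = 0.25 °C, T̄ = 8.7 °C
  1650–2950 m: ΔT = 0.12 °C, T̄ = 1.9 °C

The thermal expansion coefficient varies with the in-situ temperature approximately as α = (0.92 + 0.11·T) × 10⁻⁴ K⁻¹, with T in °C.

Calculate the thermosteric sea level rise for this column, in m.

Δh ≈ 0.197 m

Layer 1: α = (0.92 + 0.11×23)×10⁻⁴ = 3.45×10⁻⁴ K⁻¹
Layer 2: α = (0.92 + 0.11×18)×10⁻⁴ = 2.9×10⁻⁴ K⁻¹
Layer 3: α = (0.92 + 0.11×8.7)×10⁻⁴ = 1.877×10⁻⁴ K⁻¹
Layer 4: α = (0.92 + 0.11×1.9)×10⁻⁴ = 1.129×10⁻⁴ K⁻¹
1.9 × 50 × 3.45×10⁻⁴ = 0.032775 m
730 × 2.9×10⁻⁴ × 0.5 = 0.10585 m
870 × 1.877×10⁻⁴ × 0.25 = 0.04082475 m
1650–2950 m: 1300 × 1.129×10⁻⁴ × 0.12 = 0.0176124 m
Δh = 0.032775 + 0.10585 + 0.04082475 + 0.0176124 = 0.19706215 m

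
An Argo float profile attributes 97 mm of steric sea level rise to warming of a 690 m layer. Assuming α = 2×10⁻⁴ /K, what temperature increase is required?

ΔT ≈ 0.703 °C

ΔT = Δh/(αH) = 0.097 / (2×10⁻⁴ × 690) ≈ 0.7029 °C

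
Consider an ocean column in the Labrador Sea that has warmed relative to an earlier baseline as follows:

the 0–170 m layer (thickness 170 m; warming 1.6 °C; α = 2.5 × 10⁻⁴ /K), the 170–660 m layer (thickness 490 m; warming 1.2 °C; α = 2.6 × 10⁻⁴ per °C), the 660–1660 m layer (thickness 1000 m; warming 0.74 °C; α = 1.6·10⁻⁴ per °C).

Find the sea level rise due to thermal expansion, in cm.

about 34 cm

Layer 1: 170 × 1.6 × 2.5×10⁻⁴ = 0.06800 m
170–660 m: 490 × 2.6×10⁻⁴ × 1.2 = 0.15288 m
Layer 3: 0.74 × 1000 × 1.6×10⁻⁴ = 0.11840 m
Δh = 0.06800 + 0.15288 + 0.11840 = 0.33928 m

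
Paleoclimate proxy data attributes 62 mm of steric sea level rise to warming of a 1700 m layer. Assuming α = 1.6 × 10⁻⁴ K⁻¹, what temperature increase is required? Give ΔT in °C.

ΔT = Δh/(αH) = 0.062 / (1.6×10⁻⁴ × 1700) ≈ 0.2279 °C

ΔT ≈ 0.228 °C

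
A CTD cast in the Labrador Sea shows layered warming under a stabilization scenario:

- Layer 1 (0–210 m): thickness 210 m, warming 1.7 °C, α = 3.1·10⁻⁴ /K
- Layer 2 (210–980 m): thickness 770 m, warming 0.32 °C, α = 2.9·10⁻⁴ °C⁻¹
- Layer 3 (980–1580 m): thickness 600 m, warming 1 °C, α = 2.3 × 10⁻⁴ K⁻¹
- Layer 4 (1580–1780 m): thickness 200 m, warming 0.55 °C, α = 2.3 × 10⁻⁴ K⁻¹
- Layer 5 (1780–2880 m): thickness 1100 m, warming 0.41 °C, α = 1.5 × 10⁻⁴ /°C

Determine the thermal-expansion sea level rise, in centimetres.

41.3 cm

0–210 m: 3.1×10⁻⁴ × 1.7 × 210 = 0.11067 m
210–980 m: 770 × 0.32 × 2.9×10⁻⁴ = 0.071456 m
600 × 1 × 2.3×10⁻⁴ = 0.13800 m
Layer 4: 2.3×10⁻⁴ × 0.55 × 200 = 0.02530 m
Layer 5: 1100 × 1.5×10⁻⁴ × 0.41 = 0.06765 m
Δh = 0.11067 + 0.071456 + 0.13800 + 0.02530 + 0.06765 = 0.413076 m ≈ 41.3 cm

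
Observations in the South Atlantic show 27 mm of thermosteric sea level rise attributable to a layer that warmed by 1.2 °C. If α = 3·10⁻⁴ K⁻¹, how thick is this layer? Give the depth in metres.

H = Δh/(αΔT) = 0.027 / (3×10⁻⁴ × 1.2) = 75.00 m

75.0 m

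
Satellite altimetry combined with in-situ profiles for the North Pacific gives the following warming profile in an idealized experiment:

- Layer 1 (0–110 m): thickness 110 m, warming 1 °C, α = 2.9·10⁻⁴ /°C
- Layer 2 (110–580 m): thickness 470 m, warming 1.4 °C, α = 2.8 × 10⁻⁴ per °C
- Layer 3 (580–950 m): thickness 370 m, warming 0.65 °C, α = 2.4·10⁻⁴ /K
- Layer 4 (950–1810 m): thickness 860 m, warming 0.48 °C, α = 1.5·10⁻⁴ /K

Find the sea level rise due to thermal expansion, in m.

Δh ≈ 0.336 m

1 × 110 × 2.9×10⁻⁴ = 0.03190 m
110–580 m: 470 × 2.8×10⁻⁴ × 1.4 = 0.18424 m
580–950 m: 370 × 2.4×10⁻⁴ × 0.65 = 0.05772 m
0.48 × 860 × 1.5×10⁻⁴ = 0.06192 m
Δh = 0.03190 + 0.18424 + 0.05772 + 0.06192 = 0.33578 m ≈ 0.336 m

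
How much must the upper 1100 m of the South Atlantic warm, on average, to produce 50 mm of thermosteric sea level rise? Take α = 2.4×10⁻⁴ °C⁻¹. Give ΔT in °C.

ΔT = Δh/(αH) = 0.05 / (2.4×10⁻⁴ × 1100) ≈ 0.1894 °C

about 0.189 °C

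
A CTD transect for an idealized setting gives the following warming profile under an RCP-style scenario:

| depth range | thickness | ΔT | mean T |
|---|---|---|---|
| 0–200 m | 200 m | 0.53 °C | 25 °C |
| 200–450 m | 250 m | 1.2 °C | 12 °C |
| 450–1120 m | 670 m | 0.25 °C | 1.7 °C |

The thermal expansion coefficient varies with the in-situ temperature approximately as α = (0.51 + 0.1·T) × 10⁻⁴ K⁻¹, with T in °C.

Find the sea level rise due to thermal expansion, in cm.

Layer 1: α = (0.51 + 0.1×25)×10⁻⁴ = 3.01×10⁻⁴ K⁻¹
Layer 2: α = (0.51 + 0.1×12)×10⁻⁴ = 1.71×10⁻⁴ K⁻¹
Layer 3: α = (0.51 + 0.1×1.7)×10⁻⁴ = 0.68×10⁻⁴ K⁻¹
200 × 3.01×10⁻⁴ × 0.53 = 0.031906 m
1.2 × 1.71×10⁻⁴ × 250 = 0.05130 m
450–1120 m: 0.68×10⁻⁴ × 0.25 × 670 = 0.01139 m
Δh = 0.031906 + 0.05130 + 0.01139 = 0.094596 m ≈ 9.46 cm

9.46 cm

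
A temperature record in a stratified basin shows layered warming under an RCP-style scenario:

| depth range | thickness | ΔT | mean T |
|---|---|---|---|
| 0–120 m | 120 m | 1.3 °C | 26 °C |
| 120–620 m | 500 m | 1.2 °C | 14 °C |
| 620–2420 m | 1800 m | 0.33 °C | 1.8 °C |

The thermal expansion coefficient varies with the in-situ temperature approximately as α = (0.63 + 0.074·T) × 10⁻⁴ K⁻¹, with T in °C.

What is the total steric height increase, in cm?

Layer 1: α = (0.63 + 0.074×26)×10⁻⁴ = 2.554×10⁻⁴ K⁻¹
Layer 2: α = (0.63 + 0.074×14)×10⁻⁴ = 1.666×10⁻⁴ K⁻¹
Layer 3: α = (0.63 + 0.074×1.8)×10⁻⁴ = 0.7632×10⁻⁴ K⁻¹
1.3 × 120 × 2.554×10⁻⁴ = 0.0398424 m
120–620 m: 1.666×10⁻⁴ × 1.2 × 500 = 0.09996 m
Layer 3: 1800 × 0.33 × 0.7632×10⁻⁴ = 0.04533408 m
Δh = 0.0398424 + 0.09996 + 0.04533408 = 0.18513648 m ≈ 18.5 cm

Δh = 18.5 cm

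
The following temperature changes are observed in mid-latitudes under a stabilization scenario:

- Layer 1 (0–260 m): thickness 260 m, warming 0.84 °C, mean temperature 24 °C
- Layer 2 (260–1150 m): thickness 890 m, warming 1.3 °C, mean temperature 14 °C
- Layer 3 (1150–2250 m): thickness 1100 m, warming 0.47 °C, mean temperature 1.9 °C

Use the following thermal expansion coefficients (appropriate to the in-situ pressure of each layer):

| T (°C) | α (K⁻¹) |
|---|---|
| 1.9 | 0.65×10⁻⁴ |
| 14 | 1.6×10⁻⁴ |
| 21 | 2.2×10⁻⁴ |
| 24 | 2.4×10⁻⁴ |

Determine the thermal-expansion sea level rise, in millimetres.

Layer 1 at 24 °C → α = 2.4×10⁻⁴ K⁻¹
Layer 2 at 14 °C → α = 1.6×10⁻⁴ K⁻¹
Layer 3 at 1.9 °C → α = 0.65×10⁻⁴ K⁻¹
Layer 1: 2.4×10⁻⁴ × 260 × 0.84 = 0.052416 m
1.6×10⁻⁴ × 890 × 1.3 = 0.18512 m
Layer 3: 0.65×10⁻⁴ × 0.47 × 1100 = 0.033605 m
Δh = 0.052416 + 0.18512 + 0.033605 = 0.271141 m ≈ 270 mm

about 270 mm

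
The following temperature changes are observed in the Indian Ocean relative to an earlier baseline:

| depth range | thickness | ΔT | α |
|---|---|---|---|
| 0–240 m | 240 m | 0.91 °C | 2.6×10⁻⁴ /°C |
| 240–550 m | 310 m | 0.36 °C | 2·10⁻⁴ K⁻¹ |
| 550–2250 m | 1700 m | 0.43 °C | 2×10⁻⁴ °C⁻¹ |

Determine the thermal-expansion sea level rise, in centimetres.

Δh ≈ 22.5 cm

2.6×10⁻⁴ × 240 × 0.91 = 0.056784 m
Layer 2: 0.36 × 2×10⁻⁴ × 310 = 0.02232 m
Layer 3: 1700 × 2×10⁻⁴ × 0.43 = 0.14620 m
Δh = 0.056784 + 0.02232 + 0.14620 = 0.225304 m ≈ 22.5 cm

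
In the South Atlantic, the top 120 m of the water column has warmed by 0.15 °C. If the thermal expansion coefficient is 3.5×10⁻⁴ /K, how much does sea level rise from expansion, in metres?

Δh = αΔT·H = 3.5×10⁻⁴ × 0.15 × 120 = 0.00630 m

Δh ≈ 0.00630 m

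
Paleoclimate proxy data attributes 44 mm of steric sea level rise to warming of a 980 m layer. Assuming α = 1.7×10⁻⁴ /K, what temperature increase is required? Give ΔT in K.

0.264 K

ΔT = Δh/(αH) = 0.044 / (1.7×10⁻⁴ × 980) ≈ 0.2641 K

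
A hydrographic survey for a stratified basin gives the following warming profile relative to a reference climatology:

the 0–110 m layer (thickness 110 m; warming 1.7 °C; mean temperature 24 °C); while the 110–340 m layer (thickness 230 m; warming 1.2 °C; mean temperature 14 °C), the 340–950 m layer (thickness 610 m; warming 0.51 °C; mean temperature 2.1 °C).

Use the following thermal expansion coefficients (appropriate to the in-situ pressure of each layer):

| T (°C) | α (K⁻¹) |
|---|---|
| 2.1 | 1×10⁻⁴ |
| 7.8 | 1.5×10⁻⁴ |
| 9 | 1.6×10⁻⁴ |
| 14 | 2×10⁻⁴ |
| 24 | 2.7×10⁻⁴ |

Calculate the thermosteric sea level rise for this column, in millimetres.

Layer 1 at 24 °C → α = 2.7×10⁻⁴ K⁻¹
Layer 2 at 14 °C → α = 2×10⁻⁴ K⁻¹
Layer 3 at 2.1 °C → α = 1×10⁻⁴ K⁻¹
Layer 1: 1.7 × 110 × 2.7×10⁻⁴ = 0.05049 m
1.2 × 2×10⁻⁴ × 230 = 0.05520 m
0.51 × 1×10⁻⁴ × 610 = 0.03111 m
Δh = 0.05049 + 0.05520 + 0.03111 = 0.13680 m ≈ 137 mm

Δh = 137 mm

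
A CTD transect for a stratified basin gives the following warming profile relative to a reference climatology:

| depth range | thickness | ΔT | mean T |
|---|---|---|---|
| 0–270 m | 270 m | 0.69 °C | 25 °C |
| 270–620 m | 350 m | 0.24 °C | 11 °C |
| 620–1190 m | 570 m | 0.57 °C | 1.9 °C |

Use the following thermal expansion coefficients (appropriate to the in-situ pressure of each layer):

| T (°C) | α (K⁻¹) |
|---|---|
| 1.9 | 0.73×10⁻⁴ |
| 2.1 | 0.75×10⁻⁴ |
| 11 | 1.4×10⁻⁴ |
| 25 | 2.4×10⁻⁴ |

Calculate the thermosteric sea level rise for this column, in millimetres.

Δh = 80.2 mm

Layer 1 at 25 °C → α = 2.4×10⁻⁴ K⁻¹
Layer 2 at 11 °C → α = 1.4×10⁻⁴ K⁻¹
Layer 3 at 1.9 °C → α = 0.73×10⁻⁴ K⁻¹
Layer 1: 270 × 0.69 × 2.4×10⁻⁴ = 0.044712 m
270–620 m: 0.24 × 1.4×10⁻⁴ × 350 = 0.01176 m
620–1190 m: 0.73×10⁻⁴ × 0.57 × 570 = 0.0237177 m
Δh = 0.044712 + 0.01176 + 0.0237177 = 0.0801897 m ≈ 80.2 mm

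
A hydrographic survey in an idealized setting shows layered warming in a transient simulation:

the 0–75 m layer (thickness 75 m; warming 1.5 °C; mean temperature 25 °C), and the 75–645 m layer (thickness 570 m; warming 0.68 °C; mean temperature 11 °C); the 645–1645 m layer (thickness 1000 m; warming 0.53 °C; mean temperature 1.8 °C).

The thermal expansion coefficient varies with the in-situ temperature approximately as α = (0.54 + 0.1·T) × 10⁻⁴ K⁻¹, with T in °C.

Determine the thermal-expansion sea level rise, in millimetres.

136 mm of thermosteric rise

Layer 1: α = (0.54 + 0.1×25)×10⁻⁴ = 3.04×10⁻⁴ K⁻¹
Layer 2: α = (0.54 + 0.1×11)×10⁻⁴ = 1.64×10⁻⁴ K⁻¹
Layer 3: α = (0.54 + 0.1×1.8)×10⁻⁴ = 0.72×10⁻⁴ K⁻¹
0–75 m: 75 × 3.04×10⁻⁴ × 1.5 = 0.03420 m
75–645 m: 1.64×10⁻⁴ × 570 × 0.68 = 0.0635664 m
Layer 3: 0.72×10⁻⁴ × 0.53 × 1000 = 0.03816 m
Δh = 0.03420 + 0.0635664 + 0.03816 = 0.1359264 m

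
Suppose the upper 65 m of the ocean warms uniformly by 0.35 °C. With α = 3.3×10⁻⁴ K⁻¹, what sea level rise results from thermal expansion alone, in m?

Δh = αΔT·H = 3.3×10⁻⁴ × 0.35 × 65 = 0.0075075 m

0.00751 m of thermosteric rise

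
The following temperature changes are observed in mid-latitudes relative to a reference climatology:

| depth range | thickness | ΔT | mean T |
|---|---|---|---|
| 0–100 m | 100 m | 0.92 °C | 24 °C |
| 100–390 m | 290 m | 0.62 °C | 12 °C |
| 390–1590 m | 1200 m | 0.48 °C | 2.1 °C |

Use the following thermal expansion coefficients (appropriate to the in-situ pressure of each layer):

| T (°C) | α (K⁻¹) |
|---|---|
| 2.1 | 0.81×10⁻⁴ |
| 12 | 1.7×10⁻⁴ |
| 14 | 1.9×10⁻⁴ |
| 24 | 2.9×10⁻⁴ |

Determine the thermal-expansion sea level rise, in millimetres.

Layer 1 at 24 °C → α = 2.9×10⁻⁴ K⁻¹
Layer 2 at 12 °C → α = 1.7×10⁻⁴ K⁻¹
Layer 3 at 2.1 °C → α = 0.81×10⁻⁴ K⁻¹
0–100 m: 100 × 0.92 × 2.9×10⁻⁴ = 0.02668 m
100–390 m: 0.62 × 1.7×10⁻⁴ × 290 = 0.030566 m
390–1590 m: 0.48 × 0.81×10⁻⁴ × 1200 = 0.046656 m
Δh = 0.02668 + 0.030566 + 0.046656 = 0.103902 m ≈ 100 mm

100 mm of thermosteric rise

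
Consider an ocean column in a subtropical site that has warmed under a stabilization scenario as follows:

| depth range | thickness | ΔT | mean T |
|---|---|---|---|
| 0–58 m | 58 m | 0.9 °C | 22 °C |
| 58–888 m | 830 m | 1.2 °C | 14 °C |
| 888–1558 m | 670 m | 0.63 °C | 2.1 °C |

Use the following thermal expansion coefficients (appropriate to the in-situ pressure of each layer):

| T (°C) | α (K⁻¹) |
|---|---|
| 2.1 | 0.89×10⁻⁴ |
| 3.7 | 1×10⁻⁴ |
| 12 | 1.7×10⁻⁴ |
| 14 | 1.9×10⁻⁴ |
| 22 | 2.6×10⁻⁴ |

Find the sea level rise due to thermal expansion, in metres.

Layer 1 at 22 °C → α = 2.6×10⁻⁴ K⁻¹
Layer 2 at 14 °C → α = 1.9×10⁻⁴ K⁻¹
Layer 3 at 2.1 °C → α = 0.89×10⁻⁴ K⁻¹
0–58 m: 0.9 × 58 × 2.6×10⁻⁴ = 0.013572 m
58–888 m: 1.2 × 830 × 1.9×10⁻⁴ = 0.18924 m
888–1558 m: 670 × 0.63 × 0.89×10⁻⁴ = 0.0375669 m
Δh = 0.013572 + 0.18924 + 0.0375669 = 0.2403789 m ≈ 0.24 m

Δh ≈ 0.24 m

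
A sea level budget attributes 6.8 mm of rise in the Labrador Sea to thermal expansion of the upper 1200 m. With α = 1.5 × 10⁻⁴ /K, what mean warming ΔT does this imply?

0.0378 °C

ΔT = Δh/(αH) = 0.0068 / (1.5×10⁻⁴ × 1200) ≈ 0.03778 °C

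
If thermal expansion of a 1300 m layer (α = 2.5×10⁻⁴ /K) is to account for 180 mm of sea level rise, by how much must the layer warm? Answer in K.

ΔT = Δh/(αH) = 0.18 / (2.5×10⁻⁴ × 1300) ≈ 0.5538 K

ΔT ≈ 0.554 K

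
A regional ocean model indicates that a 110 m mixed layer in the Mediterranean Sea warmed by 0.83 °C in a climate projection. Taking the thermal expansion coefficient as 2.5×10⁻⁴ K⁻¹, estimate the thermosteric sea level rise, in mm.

Δh = αΔT·H = 2.5×10⁻⁴ × 0.83 × 110 = 0.022825 m

22.8 mm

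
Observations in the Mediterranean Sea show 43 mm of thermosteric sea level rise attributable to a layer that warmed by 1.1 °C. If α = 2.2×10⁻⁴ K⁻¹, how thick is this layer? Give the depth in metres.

H = Δh/(αΔT) = 0.043 / (2.2×10⁻⁴ × 1.1) ≈ 177.7 m

H ≈ 178 m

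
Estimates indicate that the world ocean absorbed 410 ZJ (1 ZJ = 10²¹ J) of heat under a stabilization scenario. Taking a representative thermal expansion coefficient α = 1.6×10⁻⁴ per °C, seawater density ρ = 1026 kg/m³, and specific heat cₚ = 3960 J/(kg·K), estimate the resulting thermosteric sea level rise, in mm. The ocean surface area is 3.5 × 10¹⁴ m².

46 mm of thermosteric rise

Per unit area: Q = 410×10²¹ / (3.5×10¹⁴) ≈ 1.171×10⁹ J/m²
Δh = αQ/(ρcₚ) = 1.6×10⁻⁴ × 1.171×10⁹ / (1026 × 3960) ≈ 0.046114 m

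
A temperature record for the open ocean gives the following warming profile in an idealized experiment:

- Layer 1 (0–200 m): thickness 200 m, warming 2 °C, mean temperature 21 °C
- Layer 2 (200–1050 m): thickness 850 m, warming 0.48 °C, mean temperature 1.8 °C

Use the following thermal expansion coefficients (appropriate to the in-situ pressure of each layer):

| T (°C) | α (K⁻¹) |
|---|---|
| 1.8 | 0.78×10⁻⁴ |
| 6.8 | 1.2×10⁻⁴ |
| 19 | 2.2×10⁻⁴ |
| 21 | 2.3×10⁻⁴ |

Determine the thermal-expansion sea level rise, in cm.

Layer 1 at 21 °C → α = 2.3×10⁻⁴ K⁻¹
Layer 2 at 1.8 °C → α = 0.78×10⁻⁴ K⁻¹
Layer 1: 2 × 200 × 2.3×10⁻⁴ = 0.09200 m
Layer 2: 0.78×10⁻⁴ × 0.48 × 850 = 0.031824 m
Δh = 0.09200 + 0.031824 = 0.123824 m

12.4 cm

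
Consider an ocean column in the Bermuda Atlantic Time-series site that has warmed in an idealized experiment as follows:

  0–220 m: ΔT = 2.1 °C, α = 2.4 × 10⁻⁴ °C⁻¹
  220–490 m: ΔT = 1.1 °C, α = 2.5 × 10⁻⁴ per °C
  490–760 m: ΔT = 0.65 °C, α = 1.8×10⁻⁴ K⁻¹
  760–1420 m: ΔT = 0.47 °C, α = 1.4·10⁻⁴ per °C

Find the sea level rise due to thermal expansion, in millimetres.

220 × 2.4×10⁻⁴ × 2.1 = 0.11088 m
2.5×10⁻⁴ × 1.1 × 270 = 0.07425 m
Layer 3: 0.65 × 270 × 1.8×10⁻⁴ = 0.03159 m
0.47 × 1.4×10⁻⁴ × 660 = 0.043428 m
Δh = 0.11088 + 0.07425 + 0.03159 + 0.043428 = 0.260148 m ≈ 260 mm

260 mm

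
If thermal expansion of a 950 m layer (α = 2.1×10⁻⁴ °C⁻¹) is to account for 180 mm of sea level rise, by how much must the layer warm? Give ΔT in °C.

ΔT ≈ 0.90 °C

ΔT = Δh/(αH) = 0.18 / (2.1×10⁻⁴ × 950) ≈ 0.9023 °C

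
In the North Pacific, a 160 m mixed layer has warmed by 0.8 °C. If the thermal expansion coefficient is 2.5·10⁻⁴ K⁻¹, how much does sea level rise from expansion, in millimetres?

Δh = αΔT·H = 2.5×10⁻⁴ × 0.8 × 160 = 0.03200 m

Δh ≈ 32.0 mm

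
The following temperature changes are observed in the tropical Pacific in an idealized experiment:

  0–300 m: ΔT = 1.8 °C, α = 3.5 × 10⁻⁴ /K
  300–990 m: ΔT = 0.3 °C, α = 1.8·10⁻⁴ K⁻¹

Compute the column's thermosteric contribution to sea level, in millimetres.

226 mm

0–300 m: 3.5×10⁻⁴ × 300 × 1.8 = 0.18900 m
300–990 m: 690 × 0.3 × 1.8×10⁻⁴ = 0.03726 m
Δh = 0.18900 + 0.03726 = 0.22626 m ≈ 226 mm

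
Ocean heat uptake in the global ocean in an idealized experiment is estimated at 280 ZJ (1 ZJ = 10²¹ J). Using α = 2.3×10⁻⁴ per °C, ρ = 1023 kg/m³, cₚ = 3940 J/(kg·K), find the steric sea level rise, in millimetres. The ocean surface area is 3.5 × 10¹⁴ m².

45.7 mm

Per unit area: Q = 280×10²¹ / (3.5×10¹⁴) = 8×10⁸ J/m²
Δh = αQ/(ρcₚ) = 2.3×10⁻⁴ × 8×10⁸ / (1023 × 3940) ≈ 0.045651 m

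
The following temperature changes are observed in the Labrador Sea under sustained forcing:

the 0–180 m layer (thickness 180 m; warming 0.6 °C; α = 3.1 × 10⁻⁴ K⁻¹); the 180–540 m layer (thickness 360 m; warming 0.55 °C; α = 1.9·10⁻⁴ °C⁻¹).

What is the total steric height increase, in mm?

Δh ≈ 71.1 mm

3.1×10⁻⁴ × 180 × 0.6 = 0.03348 m
180–540 m: 1.9×10⁻⁴ × 360 × 0.55 = 0.03762 m
Δh = 0.03348 + 0.03762 = 0.07110 m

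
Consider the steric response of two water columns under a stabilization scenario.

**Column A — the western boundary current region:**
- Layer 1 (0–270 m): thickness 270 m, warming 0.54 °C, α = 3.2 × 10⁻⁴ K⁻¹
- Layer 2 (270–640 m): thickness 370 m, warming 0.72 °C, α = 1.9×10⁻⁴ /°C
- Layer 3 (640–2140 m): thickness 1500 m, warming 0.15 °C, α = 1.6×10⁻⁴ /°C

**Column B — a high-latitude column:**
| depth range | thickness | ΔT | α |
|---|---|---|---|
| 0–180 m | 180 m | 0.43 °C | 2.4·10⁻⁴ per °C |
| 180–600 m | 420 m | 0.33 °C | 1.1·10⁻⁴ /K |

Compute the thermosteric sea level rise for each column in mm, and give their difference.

Δh_A ≈ 133 mm, Δh_B ≈ 33.8 mm; difference ≈ 99.5 mm

A Layer 1: 0.54 × 270 × 3.2×10⁻⁴ = 0.046656 m
A 0.72 × 1.9×10⁻⁴ × 370 = 0.050616 m
A 640–2140 m: 1500 × 0.15 × 1.6×10⁻⁴ = 0.03600 m
A total: 0.133272 m
B 0.43 × 180 × 2.4×10⁻⁴ = 0.018576 m
B Layer 2: 420 × 1.1×10⁻⁴ × 0.33 = 0.015246 m
B total: 0.033822 m
Difference: 0.133272 − 0.033822 = 0.09945 m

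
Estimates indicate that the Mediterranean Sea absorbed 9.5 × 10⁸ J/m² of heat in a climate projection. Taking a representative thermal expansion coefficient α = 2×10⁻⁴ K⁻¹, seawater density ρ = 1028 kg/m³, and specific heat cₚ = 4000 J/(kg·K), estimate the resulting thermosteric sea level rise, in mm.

Δh = αQ/(ρcₚ) = 2×10⁻⁴ × 9.5×10⁸ / (1028 × 4000) ≈ 0.046206 m

46 mm of thermosteric rise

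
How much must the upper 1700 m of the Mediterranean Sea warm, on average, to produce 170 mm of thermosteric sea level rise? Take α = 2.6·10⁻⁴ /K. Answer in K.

about 0.385 K

ΔT = Δh/(αH) = 0.17 / (2.6×10⁻⁴ × 1700) ≈ 0.3846 K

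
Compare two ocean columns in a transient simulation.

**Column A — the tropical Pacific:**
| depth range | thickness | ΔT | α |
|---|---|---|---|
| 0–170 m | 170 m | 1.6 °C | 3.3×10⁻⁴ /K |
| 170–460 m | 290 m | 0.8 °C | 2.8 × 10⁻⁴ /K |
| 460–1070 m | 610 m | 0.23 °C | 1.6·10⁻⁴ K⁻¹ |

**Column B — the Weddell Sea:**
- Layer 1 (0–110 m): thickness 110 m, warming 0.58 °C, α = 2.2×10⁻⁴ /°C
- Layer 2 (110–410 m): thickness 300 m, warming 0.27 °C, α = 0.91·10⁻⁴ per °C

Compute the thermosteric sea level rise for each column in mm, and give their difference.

A: 180 mm; B: 21 mm; difference 160 mm

A 3.3×10⁻⁴ × 1.6 × 170 = 0.08976 m
A 0.8 × 290 × 2.8×10⁻⁴ = 0.06496 m
A 460–1070 m: 610 × 0.23 × 1.6×10⁻⁴ = 0.022448 m
A total: 0.177168 m
B 2.2×10⁻⁴ × 0.58 × 110 = 0.014036 m
B Layer 2: 300 × 0.27 × 0.91×10⁻⁴ = 0.007371 m
B total: 0.021407 m
Difference: 0.177168 − 0.021407 = 0.155761 m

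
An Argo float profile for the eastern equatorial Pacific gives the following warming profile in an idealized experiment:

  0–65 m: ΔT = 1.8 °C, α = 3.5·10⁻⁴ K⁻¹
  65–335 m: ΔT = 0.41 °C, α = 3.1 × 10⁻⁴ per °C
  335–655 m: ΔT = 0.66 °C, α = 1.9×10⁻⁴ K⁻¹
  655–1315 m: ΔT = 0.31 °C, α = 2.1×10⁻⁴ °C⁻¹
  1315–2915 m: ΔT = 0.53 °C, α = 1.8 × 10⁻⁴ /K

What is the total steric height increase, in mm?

311 mm

Layer 1: 3.5×10⁻⁴ × 65 × 1.8 = 0.04095 m
65–335 m: 270 × 0.41 × 3.1×10⁻⁴ = 0.034317 m
335–655 m: 320 × 1.9×10⁻⁴ × 0.66 = 0.040128 m
Layer 4: 0.31 × 660 × 2.1×10⁻⁴ = 0.042966 m
Layer 5: 1.8×10⁻⁴ × 0.53 × 1600 = 0.15264 m
Δh = 0.04095 + 0.034317 + 0.040128 + 0.042966 + 0.15264 = 0.311001 m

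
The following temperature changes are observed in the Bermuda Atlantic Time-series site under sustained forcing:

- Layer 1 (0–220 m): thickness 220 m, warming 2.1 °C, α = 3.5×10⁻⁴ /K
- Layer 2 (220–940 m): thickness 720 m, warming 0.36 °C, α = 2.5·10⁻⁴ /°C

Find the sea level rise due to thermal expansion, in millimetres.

Δh ≈ 227 mm

220 × 3.5×10⁻⁴ × 2.1 = 0.16170 m
0.36 × 2.5×10⁻⁴ × 720 = 0.06480 m
Δh = 0.16170 + 0.06480 = 0.22650 m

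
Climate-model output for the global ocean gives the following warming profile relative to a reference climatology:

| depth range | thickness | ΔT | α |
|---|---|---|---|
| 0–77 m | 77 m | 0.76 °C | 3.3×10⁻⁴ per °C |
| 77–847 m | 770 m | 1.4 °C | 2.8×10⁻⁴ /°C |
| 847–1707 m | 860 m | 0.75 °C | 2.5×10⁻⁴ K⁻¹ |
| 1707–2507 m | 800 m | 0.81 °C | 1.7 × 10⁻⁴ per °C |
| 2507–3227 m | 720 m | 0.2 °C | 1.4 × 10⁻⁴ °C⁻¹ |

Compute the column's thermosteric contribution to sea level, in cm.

61.3 cm

Layer 1: 0.76 × 3.3×10⁻⁴ × 77 = 0.0193116 m
77–847 m: 770 × 2.8×10⁻⁴ × 1.4 = 0.30184 m
847–1707 m: 860 × 2.5×10⁻⁴ × 0.75 = 0.16125 m
1707–2507 m: 800 × 0.81 × 1.7×10⁻⁴ = 0.11016 m
2507–3227 m: 720 × 0.2 × 1.4×10⁻⁴ = 0.02016 m
Δh = 0.0193116 + 0.30184 + 0.16125 + 0.11016 + 0.02016 = 0.6127216 m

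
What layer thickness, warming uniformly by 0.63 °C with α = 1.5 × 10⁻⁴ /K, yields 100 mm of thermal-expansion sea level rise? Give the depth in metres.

H = Δh/(αΔT) = 0.1 / (1.5×10⁻⁴ × 0.63) ≈ 1058 m

H ≈ 1060 m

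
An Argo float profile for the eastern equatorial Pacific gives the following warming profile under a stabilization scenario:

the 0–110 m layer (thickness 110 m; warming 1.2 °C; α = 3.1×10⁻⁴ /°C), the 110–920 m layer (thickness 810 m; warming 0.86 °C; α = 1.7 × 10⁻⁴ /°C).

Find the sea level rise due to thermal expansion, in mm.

159 mm

3.1×10⁻⁴ × 1.2 × 110 = 0.04092 m
0.86 × 1.7×10⁻⁴ × 810 = 0.118422 m
Δh = 0.04092 + 0.118422 = 0.159342 m ≈ 159 mm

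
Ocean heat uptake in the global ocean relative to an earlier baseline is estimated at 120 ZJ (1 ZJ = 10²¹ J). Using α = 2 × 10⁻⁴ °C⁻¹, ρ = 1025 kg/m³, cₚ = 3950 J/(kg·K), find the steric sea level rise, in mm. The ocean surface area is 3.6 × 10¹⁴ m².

Per unit area: Q = 120×10²¹ / (3.6×10¹⁴) ≈ 3.333×10⁸ J/m²
Δh = αQ/(ρcₚ) = 2×10⁻⁴ × 3.333×10⁸ / (1025 × 3950) ≈ 0.016464 m

Δh = 16 mm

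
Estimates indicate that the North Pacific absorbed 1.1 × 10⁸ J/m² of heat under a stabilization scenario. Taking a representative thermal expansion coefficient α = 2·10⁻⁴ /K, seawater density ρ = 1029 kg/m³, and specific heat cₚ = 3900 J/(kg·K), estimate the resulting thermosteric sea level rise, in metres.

Δh = αQ/(ρcₚ) = 2×10⁻⁴ × 1.1×10⁸ / (1029 × 3900) ≈ 0.005482 m

0.00548 m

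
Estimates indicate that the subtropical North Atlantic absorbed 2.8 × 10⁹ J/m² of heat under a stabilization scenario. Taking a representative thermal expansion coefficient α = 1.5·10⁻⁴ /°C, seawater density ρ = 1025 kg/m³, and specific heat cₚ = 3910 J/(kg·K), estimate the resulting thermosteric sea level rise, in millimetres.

100 mm

Δh = αQ/(ρcₚ) = 1.5×10⁻⁴ × 2.8×10⁹ / (1025 × 3910) ≈ 0.10480 m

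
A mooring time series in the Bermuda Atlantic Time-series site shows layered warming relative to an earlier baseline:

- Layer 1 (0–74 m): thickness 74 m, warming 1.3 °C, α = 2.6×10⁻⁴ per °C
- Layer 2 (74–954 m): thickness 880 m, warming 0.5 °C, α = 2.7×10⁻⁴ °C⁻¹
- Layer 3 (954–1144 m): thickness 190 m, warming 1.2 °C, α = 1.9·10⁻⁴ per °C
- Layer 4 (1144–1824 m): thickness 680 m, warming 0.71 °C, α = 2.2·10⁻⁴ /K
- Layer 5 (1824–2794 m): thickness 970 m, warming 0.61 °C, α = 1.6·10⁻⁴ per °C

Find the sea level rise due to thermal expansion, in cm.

Δh = 38.8 cm

Layer 1: 2.6×10⁻⁴ × 1.3 × 74 = 0.025012 m
Layer 2: 2.7×10⁻⁴ × 880 × 0.5 = 0.11880 m
1.9×10⁻⁴ × 1.2 × 190 = 0.04332 m
0.71 × 680 × 2.2×10⁻⁴ = 0.106216 m
970 × 1.6×10⁻⁴ × 0.61 = 0.094672 m
Δh = 0.025012 + 0.11880 + 0.04332 + 0.106216 + 0.094672 = 0.38802 m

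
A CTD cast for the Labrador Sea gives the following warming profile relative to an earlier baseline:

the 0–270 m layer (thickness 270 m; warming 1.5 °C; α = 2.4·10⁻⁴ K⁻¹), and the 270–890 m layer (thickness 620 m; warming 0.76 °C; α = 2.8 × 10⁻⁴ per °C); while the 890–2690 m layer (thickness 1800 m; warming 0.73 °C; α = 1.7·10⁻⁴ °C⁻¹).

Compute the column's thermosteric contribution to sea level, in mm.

453 mm of thermosteric rise

Layer 1: 1.5 × 270 × 2.4×10⁻⁴ = 0.09720 m
2.8×10⁻⁴ × 620 × 0.76 = 0.131936 m
Layer 3: 1.7×10⁻⁴ × 0.73 × 1800 = 0.22338 m
Δh = 0.09720 + 0.131936 + 0.22338 = 0.452516 m ≈ 453 mm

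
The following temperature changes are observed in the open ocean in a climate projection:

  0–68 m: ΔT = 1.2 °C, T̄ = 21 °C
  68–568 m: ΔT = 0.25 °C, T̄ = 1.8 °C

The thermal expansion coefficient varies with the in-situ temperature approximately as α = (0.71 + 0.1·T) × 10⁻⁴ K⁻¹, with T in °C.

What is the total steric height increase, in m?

about 0.0341 m

Layer 1: α = (0.71 + 0.1×21)×10⁻⁴ = 2.81×10⁻⁴ K⁻¹
Layer 2: α = (0.71 + 0.1×1.8)×10⁻⁴ = 0.89×10⁻⁴ K⁻¹
2.81×10⁻⁴ × 68 × 1.2 = 0.0229296 m
0.89×10⁻⁴ × 0.25 × 500 = 0.011125 m
Δh = 0.0229296 + 0.011125 = 0.0340546 m ≈ 0.0341 m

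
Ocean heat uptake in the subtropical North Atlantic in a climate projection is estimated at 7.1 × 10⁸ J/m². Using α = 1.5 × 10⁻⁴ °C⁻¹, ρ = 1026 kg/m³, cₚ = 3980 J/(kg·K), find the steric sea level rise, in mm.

Δh ≈ 26 mm

Δh = αQ/(ρcₚ) = 1.5×10⁻⁴ × 7.1×10⁸ / (1026 × 3980) ≈ 0.026081 m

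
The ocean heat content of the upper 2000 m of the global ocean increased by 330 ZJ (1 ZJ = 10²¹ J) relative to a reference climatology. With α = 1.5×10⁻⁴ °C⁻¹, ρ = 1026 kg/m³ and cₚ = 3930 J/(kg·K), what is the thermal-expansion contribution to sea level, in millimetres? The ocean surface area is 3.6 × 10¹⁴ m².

Per unit area: Q = 330×10²¹ / (3.6×10¹⁴) ≈ 9.167×10⁸ J/m²
Δh = αQ/(ρcₚ) = 1.5×10⁻⁴ × 9.167×10⁸ / (1026 × 3930) ≈ 0.034102 m

Δh ≈ 34.1 mm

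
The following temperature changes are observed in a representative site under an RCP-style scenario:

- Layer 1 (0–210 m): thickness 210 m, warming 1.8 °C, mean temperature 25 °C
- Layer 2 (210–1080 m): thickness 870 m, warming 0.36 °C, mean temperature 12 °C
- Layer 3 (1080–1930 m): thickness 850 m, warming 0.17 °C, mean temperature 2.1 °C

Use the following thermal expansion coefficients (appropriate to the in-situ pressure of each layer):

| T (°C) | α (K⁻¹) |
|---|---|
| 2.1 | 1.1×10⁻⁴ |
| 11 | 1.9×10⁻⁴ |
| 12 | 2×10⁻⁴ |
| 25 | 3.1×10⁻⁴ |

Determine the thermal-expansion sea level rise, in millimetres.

Layer 1 at 25 °C → α = 3.1×10⁻⁴ K⁻¹
Layer 2 at 12 °C → α = 2×10⁻⁴ K⁻¹
Layer 3 at 2.1 °C → α = 1.1×10⁻⁴ K⁻¹
0–210 m: 210 × 1.8 × 3.1×10⁻⁴ = 0.11718 m
210–1080 m: 870 × 2×10⁻⁴ × 0.36 = 0.06264 m
1080–1930 m: 850 × 0.17 × 1.1×10⁻⁴ = 0.015895 m
Δh = 0.11718 + 0.06264 + 0.015895 = 0.195715 m

about 196 mm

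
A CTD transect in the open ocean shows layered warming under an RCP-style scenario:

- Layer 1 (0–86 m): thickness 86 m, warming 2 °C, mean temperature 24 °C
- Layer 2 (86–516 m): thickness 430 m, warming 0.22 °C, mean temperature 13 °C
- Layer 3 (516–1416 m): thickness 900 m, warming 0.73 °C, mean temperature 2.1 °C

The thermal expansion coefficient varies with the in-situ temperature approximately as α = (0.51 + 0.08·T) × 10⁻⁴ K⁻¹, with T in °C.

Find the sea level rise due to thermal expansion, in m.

Layer 1: α = (0.51 + 0.08×24)×10⁻⁴ = 2.43×10⁻⁴ K⁻¹
Layer 2: α = (0.51 + 0.08×13)×10⁻⁴ = 1.55×10⁻⁴ K⁻¹
Layer 3: α = (0.51 + 0.08×2.1)×10⁻⁴ = 0.678×10⁻⁴ K⁻¹
Layer 1: 2.43×10⁻⁴ × 86 × 2 = 0.041796 m
86–516 m: 430 × 1.55×10⁻⁴ × 0.22 = 0.014663 m
Layer 3: 0.678×10⁻⁴ × 900 × 0.73 = 0.0445446 m
Δh = 0.041796 + 0.014663 + 0.0445446 = 0.1010036 m

Δh ≈ 0.10 m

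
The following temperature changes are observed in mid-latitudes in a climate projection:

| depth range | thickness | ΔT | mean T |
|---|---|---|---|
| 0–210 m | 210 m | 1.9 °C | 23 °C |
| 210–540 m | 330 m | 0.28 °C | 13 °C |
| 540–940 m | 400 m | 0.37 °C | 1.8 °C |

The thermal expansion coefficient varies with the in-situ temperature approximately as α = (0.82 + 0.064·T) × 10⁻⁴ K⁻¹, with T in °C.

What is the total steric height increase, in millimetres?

Layer 1: α = (0.82 + 0.064×23)×10⁻⁴ = 2.292×10⁻⁴ K⁻¹
Layer 2: α = (0.82 + 0.064×13)×10⁻⁴ = 1.652×10⁻⁴ K⁻¹
Layer 3: α = (0.82 + 0.064×1.8)×10⁻⁴ = 0.9352×10⁻⁴ K⁻¹
Layer 1: 210 × 2.292×10⁻⁴ × 1.9 = 0.0914508 m
210–540 m: 1.652×10⁻⁴ × 0.28 × 330 = 0.01526448 m
0.37 × 0.9352×10⁻⁴ × 400 = 0.01384096 m
Δh = 0.0914508 + 0.01526448 + 0.01384096 = 0.12055624 m

Δh = 121 mm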